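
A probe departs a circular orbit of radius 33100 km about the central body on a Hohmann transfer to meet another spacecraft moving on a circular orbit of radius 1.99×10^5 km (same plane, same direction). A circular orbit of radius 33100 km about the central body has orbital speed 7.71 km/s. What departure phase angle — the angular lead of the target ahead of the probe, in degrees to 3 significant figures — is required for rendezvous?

From the circular-orbit relation v² = μ/r at r = 33100 km: μ = v²r = (7.71)² × 33100 = 1.96760×10^6 km³/s².
Transfer-ellipse semi-major axis a_t = (r₁ + r₂)/2 = (33100 + 1.990×10^5)/2 = 1.1605×10^5 km.
Transfer time t = π√(a_t³/μ) = 88540 s.
The target's mean motion on its circular orbit is ω₂ = √(μ/r₂³) = 1.580×10^-5 rad/s.
Angle swept by the target during transfer: ω₂·t = 1.399 rad = 80.16°.
The probe traverses 180° on the transfer ellipse, so the target must lead by 180° − 80.16° = 99.8°.

φ = 99.8°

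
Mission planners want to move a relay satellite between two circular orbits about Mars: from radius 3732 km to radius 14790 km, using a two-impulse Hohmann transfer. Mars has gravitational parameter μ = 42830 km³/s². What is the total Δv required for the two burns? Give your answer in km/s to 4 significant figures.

Semi-major axis of the transfer orbit: a_t = (3732 + 14790)/2 = 9261 km.
At r₁ the circular-orbit speed is v₁ = √(μ/r₁) = 3.3877 km/s.
On the transfer ellipse at r₁, v² = μ(2/r − 1/a) gives v_p = √[μ(2/r₁ − 1/a_t)] = 4.2811 km/s.
First burn Δv₁ = |v_p − v₁| = 0.8934 km/s.
Circular speed at r₂: v₂ = √(μ/r₂) = 1.70173 km/s.
Transfer-orbit speed at r₂: v_a = √[μ(2/r₂ − 1/a_t)] = 1.08027 km/s.
Second burn Δv₂ = |v₂ − v_a| = 0.6215 km/s.
Total Δv = Δv₁ + Δv₂ = 1.515 km/s.

Δv = 1.515 km/s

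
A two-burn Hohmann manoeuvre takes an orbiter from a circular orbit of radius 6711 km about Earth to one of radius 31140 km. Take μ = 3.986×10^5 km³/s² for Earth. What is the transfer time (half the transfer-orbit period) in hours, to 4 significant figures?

The Hohmann ellipse has a_t = (r₁ + r₂)/2 = 18925.5 km.
By Kepler's third law the transfer-orbit period is T = 2π√(a_t³/μ), so t = T/2 = 12955 s.
Converting: 12955 s ÷ 3600 s/hour = 3.599 hours.

t = 3.599 hours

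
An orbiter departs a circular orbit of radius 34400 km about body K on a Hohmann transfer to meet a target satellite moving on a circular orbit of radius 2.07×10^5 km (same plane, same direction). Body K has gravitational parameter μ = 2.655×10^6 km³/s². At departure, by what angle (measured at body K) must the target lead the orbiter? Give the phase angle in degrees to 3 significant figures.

φ = 99.9°

Semi-major axis of the transfer orbit: a_t = (34400 + 2.070×10^5)/2 = 1.207×10^5 km.
Transfer time t = π√(a_t³/μ) = 80850 s.
The target's mean motion on its circular orbit is ω₂ = √(μ/r₂³) = 1.7301×10^-5 rad/s.
Angle swept by the target during transfer: ω₂·t = 1.3988 rad = 80.145°.
The orbiter traverses 180° on the transfer ellipse, so the target must lead by 180° − 80.145° = 99.9°.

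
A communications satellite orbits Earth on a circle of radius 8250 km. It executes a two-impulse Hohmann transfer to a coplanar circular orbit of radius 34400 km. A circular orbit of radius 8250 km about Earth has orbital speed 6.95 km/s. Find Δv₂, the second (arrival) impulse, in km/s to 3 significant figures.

Δv₂ = 1.29 km/s

From the circular-orbit relation v² = μ/r at r = 8250 km: μ = v²r = (6.95)² × 8250 = 3.98496×10^5 km³/s².
Transfer-ellipse semi-major axis a_t = (r₁ + r₂)/2 = (8250 + 34400)/2 = 21325 km.
On the circular orbit at r = 34400 km, v_c = √(μ/r) = 3.404 km/s.
Transfer-orbit speed at the same r (vis-viva, a = a_t): v_t = √[μ(2/r − 1/a_t)] = 2.117 km/s.
Δv₂ = |v_t − v_c| = |2.117 − 3.404| = 1.287 km/s.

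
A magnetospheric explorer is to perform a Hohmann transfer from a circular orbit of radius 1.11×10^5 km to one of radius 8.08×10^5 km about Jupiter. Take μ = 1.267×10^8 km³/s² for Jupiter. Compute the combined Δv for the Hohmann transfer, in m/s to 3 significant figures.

Semi-major axis of the transfer orbit: a_t = (1.110×10^5 + 8.080×10^5)/2 = 4.595×10^5 km.
Circular speed at r₁: v₁ = √(μ/r₁) = √(1.267×10^8/1.110×10^5) = 33.785 km/s.
On the transfer ellipse at r₁, vis-viva gives v_p = √[μ(2/r₁ − 1/a_t)] = 44.801 km/s.
First burn Δv₁ = |v_p − v₁| = 11.016 km/s.
Circular speed at r₂: v₂ = √(μ/r₂) = 12.52226 km/s.
Transfer-orbit speed at r₂: v_a = √[μ(2/r₂ − 1/a_t)] = 6.154622 km/s.
Second burn Δv₂ = |v₂ − v_a| = 6.3676 km/s.
Total Δv = Δv₁ + Δv₂ = 17.38 km/s.

Δv = 17400 m/s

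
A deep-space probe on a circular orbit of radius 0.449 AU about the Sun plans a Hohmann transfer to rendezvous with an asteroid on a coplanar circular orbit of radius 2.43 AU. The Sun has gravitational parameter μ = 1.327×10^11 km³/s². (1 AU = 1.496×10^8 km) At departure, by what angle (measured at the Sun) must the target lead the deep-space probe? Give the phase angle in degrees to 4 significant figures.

In km: r₁ = 0.449 × 1.496×10^8 = 6.71704×10^7 km; r₂ = 2.43 × 1.496×10^8 = 3.63528×10^8 km.
The Hohmann ellipse has a_t = (r₁ + r₂)/2 = 2.153492×10^8 km.
Transfer time t = π√(a_t³/μ) = 2.7254×10^7 s.
The target's mean motion on its circular orbit is ω₂ = √(μ/r₂³) = 5.2557×10^-8 rad/s.
Angle swept by the target during transfer: ω₂·t = 1.4324 rad = 82.07°.
Arrival is 180° from departure on the ellipse, so φ = 180° − 82.07° = 97.93°.

φ = 97.93°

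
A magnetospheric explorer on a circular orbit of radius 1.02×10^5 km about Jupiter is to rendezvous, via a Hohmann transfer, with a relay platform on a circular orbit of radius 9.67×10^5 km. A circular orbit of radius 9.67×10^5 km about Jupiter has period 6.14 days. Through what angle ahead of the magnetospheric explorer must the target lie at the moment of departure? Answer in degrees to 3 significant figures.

φ = 106°

From Kepler's third law T² = 4π²r³/μ at r = 9.67×10^5 km, T = 6.14 days = 6.14 × 86400 s = 5.30496×10^5 s: μ = 4π²r³/T² = 1.26845×10^8 km³/s².
Semi-major axis of the transfer orbit: a_t = (1.020×10^5 + 9.670×10^5)/2 = 5.345×10^5 km.
Transfer time t = π√(a_t³/μ) = 1.090×10^5 s.
The target's mean motion on its circular orbit is ω₂ = √(μ/r₂³) = 1.184×10^-5 rad/s.
Angle swept by the target during transfer: ω₂·t = 1.291 rad = 73.97°.
The magnetospheric explorer traverses 180° on the transfer ellipse, so the target must lead by 180° − 73.97° = 106°.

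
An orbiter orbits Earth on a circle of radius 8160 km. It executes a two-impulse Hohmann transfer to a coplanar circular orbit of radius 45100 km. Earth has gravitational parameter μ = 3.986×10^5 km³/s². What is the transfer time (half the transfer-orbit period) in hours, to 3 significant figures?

t = 6.01 hours

The Hohmann ellipse has a_t = (r₁ + r₂)/2 = 26630 km.
Transfer time t = π√(a_t³/μ) = π√((26630)³ / 3.986×10^5) = 21620 s.
Converting: 21620 s ÷ 3600 s/hour = 6.01 hours.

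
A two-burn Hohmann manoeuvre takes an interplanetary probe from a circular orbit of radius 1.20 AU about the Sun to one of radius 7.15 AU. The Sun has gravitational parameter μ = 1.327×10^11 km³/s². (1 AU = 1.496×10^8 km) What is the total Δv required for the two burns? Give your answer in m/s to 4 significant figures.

Δv = 13560 m/s

In km: r₁ = 1.20 × 1.496×10^8 = 1.7952×10^8 km; r₂ = 7.15 × 1.496×10^8 = 1.06964×10^9 km.
The Hohmann ellipse has a_t = (r₁ + r₂)/2 = 6.2458×10^8 km.
Circular speed at r₁: v₁ = √(μ/r₁) = √(1.327×10^11/1.7952×10^8) = 27.188 km/s.
On the transfer ellipse at r₁, vis-viva gives v_p = √[μ(2/r₁ − 1/a_t)] = 35.580 km/s.
First burn Δv₁ = |v_p − v₁| = 8.392 km/s.
Circular speed at r₂: v₂ = √(μ/r₂) = 11.138 km/s.
Transfer-orbit speed at r₂: v_a = √[μ(2/r₂ − 1/a_t)] = 5.9714 km/s.
Second burn Δv₂ = |v₂ − v_a| = 5.167 km/s.
Total Δv = Δv₁ + Δv₂ = 13.56 km/s.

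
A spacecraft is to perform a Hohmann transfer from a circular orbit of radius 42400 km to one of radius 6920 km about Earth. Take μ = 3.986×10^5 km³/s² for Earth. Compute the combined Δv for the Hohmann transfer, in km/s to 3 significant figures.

Δv = 3.80 km/s

Transfer-ellipse semi-major axis a_t = (r₁ + r₂)/2 = (42400 + 6920)/2 = 24660 km.
Circular speed at r₁: v₁ = √(μ/r₁) = √(3.986×10^5/42400) = 3.066 km/s.
On the transfer ellipse at r₁, vis-viva gives v_a = √[μ(2/r₁ − 1/a_t)] = 1.624 km/s.
First burn Δv₁ = |v_a − v₁| = 1.442 km/s.
Circular speed at r₂: v₂ = √(μ/r₂) = 7.590 km/s.
Transfer-orbit speed at r₂: v_p = √[μ(2/r₂ − 1/a_t)] = 9.952 km/s.
Second burn Δv₂ = |v₂ − v_p| = 2.362 km/s.
Total Δv = Δv₁ + Δv₂ = 3.804 km/s.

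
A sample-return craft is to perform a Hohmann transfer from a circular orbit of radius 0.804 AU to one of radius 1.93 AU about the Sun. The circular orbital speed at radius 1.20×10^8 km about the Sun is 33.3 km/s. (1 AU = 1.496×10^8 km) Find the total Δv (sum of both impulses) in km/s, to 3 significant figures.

From the circular-orbit relation v² = μ/r at r = 1.20×10^8 km: μ = v²r = (33.3)² × 1.20×10^8 = 1.33067×10^11 km³/s².
In km: r₁ = 0.804 × 1.496×10^8 = 1.202784×10^8 km; r₂ = 1.93 × 1.496×10^8 = 2.88728×10^8 km.
Semi-major axis of the transfer orbit: a_t = (1.202784×10^8 + 2.88728×10^8)/2 = 2.045032×10^8 km.
Circular speed at r₁: v₁ = √(μ/r₁) = √(1.33067×10^11/1.202784×10^8) = 33.26 km/s.
Transfer-orbit speed at r₁ (vis-viva): v_p = √[μ(2/r₁ − 1/a_t)] = 39.52 km/s.
First burn Δv₁ = |v_p − v₁| = 6.260 km/s.
Circular speed at r₂: v₂ = √(μ/r₂) = 21.468 km/s.
Transfer-orbit speed at r₂: v_a = √[μ(2/r₂ − 1/a_t)] = 16.464 km/s.
Second burn Δv₂ = |v₂ − v_a| = 5.004 km/s.
Total Δv = Δv₁ + Δv₂ = 11.26 km/s.

Δv = 11.3 km/s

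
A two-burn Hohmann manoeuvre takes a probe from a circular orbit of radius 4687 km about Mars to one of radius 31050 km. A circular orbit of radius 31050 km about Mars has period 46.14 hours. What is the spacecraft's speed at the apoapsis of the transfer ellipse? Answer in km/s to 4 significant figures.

From Kepler's third law T² = 4π²r³/μ at r = 31050 km, T = 46.14 hours = 46.14 × 3600 s = 1.66104×10^5 s: μ = 4π²r³/T² = 42833.6 km³/s².
The Hohmann ellipse has a_t = (r₁ + r₂)/2 = 17868.5 km.
At apoapsis, r = 31050 km.
Vis-viva: v = √[μ(2/r − 1/a_t)] = √[42833.6 × (2/31050 − 1/17868.5)] = 0.6015 km/s.

v = 0.6015 km/s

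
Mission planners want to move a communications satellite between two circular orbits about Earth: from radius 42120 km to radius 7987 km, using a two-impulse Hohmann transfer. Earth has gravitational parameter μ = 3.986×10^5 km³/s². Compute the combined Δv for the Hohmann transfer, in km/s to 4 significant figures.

Semi-major axis of the transfer orbit: a_t = (42120 + 7987)/2 = 25053.5 km.
Circular speed at r₁: v₁ = √(μ/r₁) = √(3.986×10^5/42120) = 3.07627 km/s.
On the transfer ellipse at r₁, vis-viva equation gives v_a = √[μ(2/r₁ − 1/a_t)] = 1.73693 km/s.
First burn Δv₁ = |v_a − v₁| = 1.3393 km/s.
Circular speed at r₂: v₂ = √(μ/r₂) = 7.0644 km/s.
Transfer-orbit speed at r₂: v_p = √[μ(2/r₂ − 1/a_t)] = 9.1598 km/s.
Second burn Δv₂ = |v₂ − v_p| = 2.0954 km/s.
Δv = Δv₁ + Δv₂ = 1.3393 + 2.0954 = 3.435 km/s.

Δv = 3.435 km/s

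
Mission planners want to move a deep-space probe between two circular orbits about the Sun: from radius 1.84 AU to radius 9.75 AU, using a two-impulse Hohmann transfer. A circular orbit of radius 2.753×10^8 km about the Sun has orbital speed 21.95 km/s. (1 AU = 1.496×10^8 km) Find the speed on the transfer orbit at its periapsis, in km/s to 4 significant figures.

v = 28.47 km/s

From the circular-orbit relation v² = μ/r at r = 2.753×10^8 km: μ = v²r = (21.95)² × 2.753×10^8 = 1.32640×10^11 km³/s².
In km: r₁ = 1.84 × 1.496×10^8 = 2.75264×10^8 km; r₂ = 9.75 × 1.496×10^8 = 1.4586×10^9 km.
The Hohmann ellipse has a_t = (r₁ + r₂)/2 = 8.66932×10^8 km.
The periapsis of the transfer ellipse is at r = 2.75264×10^8 km.
Vis-viva: v = √[μ(2/r − 1/a_t)] = √[1.32640×10^11 × (2/2.75264×10^8 − 1/8.66932×10^8)] = 28.47 km/s.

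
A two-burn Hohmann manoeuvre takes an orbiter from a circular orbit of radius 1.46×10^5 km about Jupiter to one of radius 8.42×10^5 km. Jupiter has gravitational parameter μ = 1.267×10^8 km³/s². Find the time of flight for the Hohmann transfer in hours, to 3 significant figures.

Transfer-ellipse semi-major axis a_t = (r₁ + r₂)/2 = (1.460×10^5 + 8.420×10^5)/2 = 4.940×10^5 km.
By Kepler's third law the transfer-orbit period is T = 2π√(a_t³/μ), so t = T/2 = 96910 s.
Converting: 96910 s ÷ 3600 s/hour = 26.9 hours.

t = 26.9 hours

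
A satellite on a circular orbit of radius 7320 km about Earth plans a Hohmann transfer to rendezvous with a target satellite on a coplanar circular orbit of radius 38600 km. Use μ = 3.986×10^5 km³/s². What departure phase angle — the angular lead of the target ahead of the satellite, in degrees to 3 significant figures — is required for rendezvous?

φ = 97.4°

Semi-major axis of the transfer orbit: a_t = (7320 + 38600)/2 = 22960 km.
The half-period of the transfer ellipse is t = π√(a_t³/μ) = 17311.7 s.
Target angular speed ω₂ = √(μ/r₂³) = 8.32507×10^-5 rad/s.
Angle swept by the target during transfer: ω₂·t = 1.44121 rad = 82.58°.
Arrival is 180° from departure on the ellipse, so φ = 180° − 82.58° = 97.4°.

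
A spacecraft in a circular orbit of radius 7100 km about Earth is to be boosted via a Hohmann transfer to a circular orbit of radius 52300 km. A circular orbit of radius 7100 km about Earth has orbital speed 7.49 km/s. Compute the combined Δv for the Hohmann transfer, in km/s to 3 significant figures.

Δv = 3.86 km/s

From the circular-orbit relation v² = μ/r at r = 7100 km: μ = v²r = (7.49)² × 7100 = 3.98311×10^5 km³/s².
Semi-major axis of the transfer orbit: a_t = (7100 + 52300)/2 = 29700 km.
Circular speed at r₁: v₁ = √(μ/r₁) = √(3.98311×10^5/7100) = 7.4900 km/s.
Transfer-orbit speed at r₁ (vis-viva): v_p = √[μ(2/r₁ − 1/a_t)] = 9.9393 km/s.
First burn Δv₁ = |v_p − v₁| = 2.4493 km/s.
At r₂, v₂ = √(μ/r₂) = 2.7597 km/s.
Transfer-orbit speed at r₂: v_a = √[μ(2/r₂ − 1/a_t)] = 1.3493 km/s.
Second burn Δv₂ = |v₂ − v_a| = 1.4104 km/s.
Δv = Δv₁ + Δv₂ = 2.4493 + 1.4104 = 3.860 km/s.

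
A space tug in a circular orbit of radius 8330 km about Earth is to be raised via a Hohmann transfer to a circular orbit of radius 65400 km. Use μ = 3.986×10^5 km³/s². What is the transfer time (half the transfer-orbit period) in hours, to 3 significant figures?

Semi-major axis of the transfer orbit: a_t = (8330 + 65400)/2 = 36865 km.
Half the transfer-orbit period gives t = π√(a_t³/μ) = 35220 s.
Converting: 35220 s ÷ 3600 s/hour = 9.78 hours.

t = 9.78 hours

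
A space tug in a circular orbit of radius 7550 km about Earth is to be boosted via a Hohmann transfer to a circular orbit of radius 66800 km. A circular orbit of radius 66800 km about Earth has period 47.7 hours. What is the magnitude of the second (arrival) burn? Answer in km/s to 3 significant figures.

From Kepler's third law T² = 4π²r³/μ at r = 66800 km, T = 47.7 hours = 47.7 × 3600 s = 1.7172×10^5 s: μ = 4π²r³/T² = 3.99068×10^5 km³/s².
The Hohmann ellipse has a_t = (r₁ + r₂)/2 = 37175 km.
On the circular orbit at r = 66800 km, v_c = √(μ/r) = 2.444 km/s.
Vis-viva on the transfer ellipse at r = 66800 km gives v_t = √[μ(2/r − 1/a_t)] = 1.101 km/s.
Δv₂ = |v_t − v_c| = |1.101 − 2.444| = 1.343 km/s.

Δv₂ = 1.34 km/s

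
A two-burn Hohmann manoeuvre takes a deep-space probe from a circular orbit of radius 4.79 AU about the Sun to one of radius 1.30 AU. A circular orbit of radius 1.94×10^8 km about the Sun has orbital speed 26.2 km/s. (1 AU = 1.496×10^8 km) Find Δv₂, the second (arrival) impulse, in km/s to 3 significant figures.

Δv₂ = 6.65 km/s

From the circular-orbit relation v² = μ/r at r = 1.94×10^8 km: μ = v²r = (26.2)² × 1.94×10^8 = 1.33169×10^11 km³/s².
In km: r₁ = 4.79 × 1.496×10^8 = 7.16584×10^8 km; r₂ = 1.30 × 1.496×10^8 = 1.9448×10^8 km.
Semi-major axis of the transfer orbit: a_t = (7.16584×10^8 + 1.9448×10^8)/2 = 4.55532×10^8 km.
On the circular orbit at r = 1.9448×10^8 km, v_c = √(μ/r) = 26.168 km/s.
Vis-viva on the transfer ellipse at r = 1.9448×10^8 km gives v_t = √[μ(2/r − 1/a_t)] = 32.820 km/s.
Δv₂ = |v_t − v_c| = |32.820 − 26.168| = 6.652 km/s.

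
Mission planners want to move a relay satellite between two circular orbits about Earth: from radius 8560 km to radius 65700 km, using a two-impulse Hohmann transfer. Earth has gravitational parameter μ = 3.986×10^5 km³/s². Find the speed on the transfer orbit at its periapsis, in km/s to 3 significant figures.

v = 9.08 km/s

The Hohmann ellipse has a_t = (r₁ + r₂)/2 = 37130 km.
The periapsis of the transfer ellipse is at r = 8560 km.
Vis-viva: v = √[μ(2/r − 1/a_t)] = √[3.986×10^5 × (2/8560 − 1/37130)] = 9.077 km/s.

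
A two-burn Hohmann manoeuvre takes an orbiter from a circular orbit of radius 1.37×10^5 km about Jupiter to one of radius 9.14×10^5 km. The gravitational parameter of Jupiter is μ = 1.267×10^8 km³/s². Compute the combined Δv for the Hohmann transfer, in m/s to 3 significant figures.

The Hohmann ellipse has a_t = (r₁ + r₂)/2 = 5.255×10^5 km.
At r₁ the circular-orbit speed is v₁ = √(μ/r₁) = 30.4108 km/s.
On the transfer ellipse at r₁, v² = μ(2/r − 1/a) gives v_p = √[μ(2/r₁ − 1/a_t)] = 40.1065 km/s.
First burn Δv₁ = |v_p − v₁| = 9.696 km/s.
Circular speed at r₂: v₂ = √(μ/r₂) = 11.774 km/s.
Transfer-orbit speed at r₂: v_a = √[μ(2/r₂ − 1/a_t)] = 6.0116 km/s.
Second burn Δv₂ = |v₂ − v_a| = 5.762 km/s.
Total Δv = Δv₁ + Δv₂ = 15.46 km/s.

Δv = 15500 m/s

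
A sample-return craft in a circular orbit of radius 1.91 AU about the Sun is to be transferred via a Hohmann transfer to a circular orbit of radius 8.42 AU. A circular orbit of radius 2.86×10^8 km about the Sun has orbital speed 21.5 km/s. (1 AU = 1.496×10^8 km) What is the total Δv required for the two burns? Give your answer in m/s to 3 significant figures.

From the circular-orbit relation v² = μ/r at r = 2.86×10^8 km: μ = v²r = (21.5)² × 2.86×10^8 = 1.32204×10^11 km³/s².
In km: r₁ = 1.91 × 1.496×10^8 = 2.85736×10^8 km; r₂ = 8.42 × 1.496×10^8 = 1.259632×10^9 km.
Semi-major axis of the transfer orbit: a_t = (2.85736×10^8 + 1.259632×10^9)/2 = 7.72684×10^8 km.
At r₁ the circular-orbit speed is v₁ = √(μ/r₁) = 21.510 km/s.
On the transfer ellipse at r₁, vis-viva gives v_p = √[μ(2/r₁ − 1/a_t)] = 27.464 km/s.
First burn Δv₁ = |v_p − v₁| = 5.954 km/s.
Circular speed at r₂: v₂ = √(μ/r₂) = 10.245 km/s.
Transfer-orbit speed at r₂: v_a = √[μ(2/r₂ − 1/a_t)] = 6.2299 km/s.
Second burn Δv₂ = |v₂ − v_a| = 4.015 km/s.
Total Δv = Δv₁ + Δv₂ = 9.969 km/s.

Δv = 9970 m/s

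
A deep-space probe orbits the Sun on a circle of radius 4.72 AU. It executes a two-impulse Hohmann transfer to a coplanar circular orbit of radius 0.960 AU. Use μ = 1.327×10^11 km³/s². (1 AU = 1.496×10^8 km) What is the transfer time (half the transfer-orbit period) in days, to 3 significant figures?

In km: r₁ = 4.72 × 1.496×10^8 = 7.06112×10^8 km; r₂ = 0.960 × 1.496×10^8 = 1.43616×10^8 km.
Semi-major axis of the transfer orbit: a_t = (7.06112×10^8 + 1.43616×10^8)/2 = 4.24864×10^8 km.
Transfer time t = π√(a_t³/μ) = π√((4.24864×10^8)³ / 1.327×10^11) = 7.552×10^7 s.
Converting: 7.552×10^7 s ÷ 86400 s/day = 874 days.

t = 874 days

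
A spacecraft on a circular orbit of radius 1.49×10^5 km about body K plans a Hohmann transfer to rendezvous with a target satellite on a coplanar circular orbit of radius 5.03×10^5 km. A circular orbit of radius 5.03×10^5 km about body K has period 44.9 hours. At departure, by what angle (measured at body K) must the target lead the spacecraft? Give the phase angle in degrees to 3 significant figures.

φ = 86.1°

From Kepler's third law T² = 4π²r³/μ at r = 5.03×10^5 km, T = 44.9 hours = 44.9 × 3600 s = 1.6164×10^5 s: μ = 4π²r³/T² = 1.92294×10^8 km³/s².
The Hohmann ellipse has a_t = (r₁ + r₂)/2 = 3.260×10^5 km.
The half-period of the transfer ellipse is t = π√(a_t³/μ) = 42169 s.
The target's mean motion on its circular orbit is ω₂ = √(μ/r₂³) = 3.8871×10^-5 rad/s.
Angle swept by the target during transfer: ω₂·t = 1.6392 rad = 93.92°.
Arrival is 180° from departure on the ellipse, so φ = 180° − 93.92° = 86.1°.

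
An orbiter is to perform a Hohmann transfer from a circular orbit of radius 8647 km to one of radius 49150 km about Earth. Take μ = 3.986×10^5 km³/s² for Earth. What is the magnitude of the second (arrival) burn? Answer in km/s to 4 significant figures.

Δv₂ = 1.290 km/s

Transfer-ellipse semi-major axis a_t = (r₁ + r₂)/2 = (8647 + 49150)/2 = 28898.5 km.
On the circular orbit at r = 49150 km, v_c = √(μ/r) = 2.848 km/s.
Vis-viva on the transfer ellipse at r = 49150 km gives v_t = √[μ(2/r − 1/a_t)] = 1.558 km/s.
Δv₂ = |v_t − v_c| = |1.558 − 2.848| = 1.290 km/s.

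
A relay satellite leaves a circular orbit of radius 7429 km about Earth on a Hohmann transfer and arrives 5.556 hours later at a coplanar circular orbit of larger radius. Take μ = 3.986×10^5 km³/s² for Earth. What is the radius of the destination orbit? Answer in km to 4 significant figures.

Transfer time t = 5.556 hours = 20001.6 s, and t = π√(a_t³/μ).
So a_t = (μ t²/π²)^(1/3) = (3.986×10^5 × (20001.6)² / π²)^(1/3) = 25281 km.
Since a_t = (r₁ + r₂)/2, r₂ = 2a_t − r₁ = 2×25281 − 7429 = 43133 km.

r₂ = 43130 km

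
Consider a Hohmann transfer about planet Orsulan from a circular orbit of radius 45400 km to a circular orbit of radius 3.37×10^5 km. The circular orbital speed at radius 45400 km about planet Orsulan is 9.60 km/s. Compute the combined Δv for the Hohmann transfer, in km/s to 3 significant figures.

From the circular-orbit relation v² = μ/r at r = 45400 km: μ = v²r = (9.60)² × 45400 = 4.18406×10^6 km³/s².
The Hohmann ellipse has a_t = (r₁ + r₂)/2 = 1.912×10^5 km.
At r₁ the circular-orbit speed is v₁ = √(μ/r₁) = 9.6000 km/s.
On the transfer ellipse at r₁, vis-viva equation gives v_p = √[μ(2/r₁ − 1/a_t)] = 12.745 km/s.
First burn Δv₁ = |v_p − v₁| = 3.145 km/s.
At r₂, v₂ = √(μ/r₂) = 3.524 km/s.
Transfer-orbit speed at r₂: v_a = √[μ(2/r₂ − 1/a_t)] = 1.717 km/s.
Second burn Δv₂ = |v₂ − v_a| = 1.807 km/s.
Total Δv = Δv₁ + Δv₂ = 4.952 km/s.

Δv = 4.95 km/s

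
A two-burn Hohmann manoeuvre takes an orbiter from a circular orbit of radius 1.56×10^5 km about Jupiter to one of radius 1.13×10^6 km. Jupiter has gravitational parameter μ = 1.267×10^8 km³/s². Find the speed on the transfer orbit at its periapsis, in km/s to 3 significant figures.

Transfer-ellipse semi-major axis a_t = (r₁ + r₂)/2 = (1.560×10^5 + 1.130×10^6)/2 = 6.430×10^5 km.
The periapsis of the transfer ellipse is at r = 1.560×10^5 km.
From the vis-viva equation, v = √[μ(2/r − 1/a_t)] = 37.78 km/s.

v = 37.8 km/s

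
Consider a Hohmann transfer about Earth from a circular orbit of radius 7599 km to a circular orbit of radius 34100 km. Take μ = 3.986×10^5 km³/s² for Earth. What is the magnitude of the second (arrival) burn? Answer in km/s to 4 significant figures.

Semi-major axis of the transfer orbit: a_t = (7599 + 34100)/2 = 20849.5 km.
Circular speed at r = 34100 km: v_c = √(μ/r) = 3.419 km/s.
Vis-viva on the transfer ellipse at r = 34100 km gives v_t = √[μ(2/r − 1/a_t)] = 2.064 km/s.
Δv₂ = |v_t − v_c| = |2.064 − 3.419| = 1.355 km/s.

Δv₂ = 1.355 km/s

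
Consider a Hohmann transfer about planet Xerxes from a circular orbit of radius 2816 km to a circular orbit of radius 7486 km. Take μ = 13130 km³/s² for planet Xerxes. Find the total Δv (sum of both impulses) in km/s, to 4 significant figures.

Δv = 0.7890 km/s

Transfer-ellipse semi-major axis a_t = (r₁ + r₂)/2 = (2816 + 7486)/2 = 5151 km.
Circular speed at r₁: v₁ = √(μ/r₁) = √(13130/2816) = 2.15932 km/s.
On the transfer ellipse at r₁, vis-viva gives v_p = √[μ(2/r₁ − 1/a_t)] = 2.60313 km/s.
First burn Δv₁ = |v_p − v₁| = 0.44381 km/s.
At r₂, v₂ = √(μ/r₂) = 1.324364 km/s.
Transfer-orbit speed at r₂: v_a = √[μ(2/r₂ − 1/a_t)] = 0.9792149 km/s.
Second burn Δv₂ = |v₂ − v_a| = 0.34515 km/s.
Total Δv = Δv₁ + Δv₂ = 0.7890 km/s.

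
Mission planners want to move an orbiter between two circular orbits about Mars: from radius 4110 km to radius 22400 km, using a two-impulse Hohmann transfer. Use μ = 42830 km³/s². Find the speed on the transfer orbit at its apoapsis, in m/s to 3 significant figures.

Transfer-ellipse semi-major axis a_t = (r₁ + r₂)/2 = (4110 + 22400)/2 = 13255 km.
At apoapsis, r = 22400 km.
From the vis-viva equation, v = √[μ(2/r − 1/a_t)] = 0.7700 km/s.

v = 770 m/s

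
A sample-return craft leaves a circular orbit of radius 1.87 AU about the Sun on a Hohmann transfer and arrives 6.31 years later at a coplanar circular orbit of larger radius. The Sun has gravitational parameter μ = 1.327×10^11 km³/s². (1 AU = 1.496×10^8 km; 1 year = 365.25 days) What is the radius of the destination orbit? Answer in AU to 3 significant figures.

In km: r₁ = 1.87 × 1.496×10^8 = 2.79752×10^8 km.
Transfer time t = 6.31 years × 365.25 × 86400 s = 1.99128456×10^8 s, and t = π√(a_t³/μ).
So a_t = (μ t²/π²)^(1/3) = (1.327×10^11 × (1.99128456×10^8)² / π²)^(1/3) = 8.1086×10^8 km.
Since a_t = (r₁ + r₂)/2, r₂ = 2a_t − r₁ = 2×8.1086×10^8 − 2.79752×10^8 = 1.341968×10^9 km.
In AU: r₂ = 1.341968×10^9 / 1.496×10^8 = 8.97 AU.

r₂ = 8.97 AU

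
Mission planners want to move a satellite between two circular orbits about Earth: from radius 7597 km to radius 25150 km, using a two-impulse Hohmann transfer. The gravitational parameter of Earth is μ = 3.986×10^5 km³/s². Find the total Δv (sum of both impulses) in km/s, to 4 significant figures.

Δv = 3.003 km/s

The Hohmann ellipse has a_t = (r₁ + r₂)/2 = 16373.5 km.
Circular speed at r₁: v₁ = √(μ/r₁) = √(3.986×10^5/7597) = 7.243 km/s.
Transfer-orbit speed at r₁ (vis-viva): v_p = √[μ(2/r₁ − 1/a_t)] = 8.977 km/s.
First burn Δv₁ = |v_p − v₁| = 1.734 km/s.
Circular speed at r₂: v₂ = √(μ/r₂) = 3.981 km/s.
Transfer-orbit speed at r₂: v_a = √[μ(2/r₂ − 1/a_t)] = 2.712 km/s.
Second burn Δv₂ = |v₂ − v_a| = 1.269 km/s.
Total Δv = Δv₁ + Δv₂ = 3.003 km/s.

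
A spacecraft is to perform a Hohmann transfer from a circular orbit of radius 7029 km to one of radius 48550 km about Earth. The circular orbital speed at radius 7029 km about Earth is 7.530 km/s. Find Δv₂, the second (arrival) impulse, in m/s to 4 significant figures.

From the circular-orbit relation v² = μ/r at r = 7029 km: μ = v²r = (7.530)² × 7029 = 3.98551×10^5 km³/s².
Semi-major axis of the transfer orbit: a_t = (7029 + 48550)/2 = 27789.5 km.
Circular speed at r = 48550 km: v_c = √(μ/r) = 2.865 km/s.
Vis-viva on the transfer ellipse at r = 48550 km gives v_t = √[μ(2/r − 1/a_t)] = 1.441 km/s.
Δv₂ = |v_t − v_c| = |1.441 − 2.865| = 1.424 km/s.

Δv₂ = 1424 m/s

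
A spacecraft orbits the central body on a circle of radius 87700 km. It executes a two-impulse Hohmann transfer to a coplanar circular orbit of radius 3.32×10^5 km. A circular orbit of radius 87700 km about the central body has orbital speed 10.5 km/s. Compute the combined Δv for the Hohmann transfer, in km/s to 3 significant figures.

From the circular-orbit relation v² = μ/r at r = 87700 km: μ = v²r = (10.5)² × 87700 = 9.66892×10^6 km³/s².
Semi-major axis of the transfer orbit: a_t = (87700 + 3.320×10^5)/2 = 2.0985×10^5 km.
Circular speed at r₁: v₁ = √(μ/r₁) = √(9.66892×10^6/87700) = 10.500 km/s.
Transfer-orbit speed at r₁ (vis-viva equation): v_p = √[μ(2/r₁ − 1/a_t)] = 13.207 km/s.
First burn Δv₁ = |v_p − v₁| = 2.707 km/s.
Circular speed at r₂: v₂ = √(μ/r₂) = 5.397 km/s.
Transfer-orbit speed at r₂: v_a = √[μ(2/r₂ − 1/a_t)] = 3.489 km/s.
Second burn Δv₂ = |v₂ − v_a| = 1.908 km/s.
Total Δv = Δv₁ + Δv₂ = 4.615 km/s.

Δv = 4.61 km/s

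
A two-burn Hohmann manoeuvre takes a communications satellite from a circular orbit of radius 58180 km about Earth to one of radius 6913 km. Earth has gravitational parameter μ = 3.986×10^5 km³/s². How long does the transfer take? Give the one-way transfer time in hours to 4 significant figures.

t = 8.116 hours

Transfer-ellipse semi-major axis a_t = (r₁ + r₂)/2 = (58180 + 6913)/2 = 32546.5 km.
Transfer time t = π√(a_t³/μ) = π√((32546.5)³ / 3.986×10^5) = 29217 s.
Converting: 29217 s ÷ 3600 s/hour = 8.116 hours.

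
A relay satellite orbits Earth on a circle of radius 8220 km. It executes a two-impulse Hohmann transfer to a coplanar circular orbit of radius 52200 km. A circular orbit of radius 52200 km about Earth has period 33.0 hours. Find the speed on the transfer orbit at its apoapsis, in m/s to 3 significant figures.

v = 1440 m/s

From Kepler's third law T² = 4π²r³/μ at r = 52200 km, T = 33.0 hours = 33.0 × 3600 s = 1.188×10^5 s: μ = 4π²r³/T² = 3.97867×10^5 km³/s².
Semi-major axis of the transfer orbit: a_t = (8220 + 52200)/2 = 30210 km.
The apoapsis of the transfer ellipse is at r = 52200 km.
Applying v² = μ(2/r − 1/a_t): v = 1.440 km/s.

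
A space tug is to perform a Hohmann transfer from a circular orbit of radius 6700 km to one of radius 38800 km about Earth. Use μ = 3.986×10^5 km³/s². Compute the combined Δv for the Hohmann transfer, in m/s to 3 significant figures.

The Hohmann ellipse has a_t = (r₁ + r₂)/2 = 22750 km.
At r₁ the circular-orbit speed is v₁ = √(μ/r₁) = 7.7131 km/s.
On the transfer ellipse at r₁, vis-viva equation gives v_p = √[μ(2/r₁ − 1/a_t)] = 10.073 km/s.
First burn Δv₁ = |v_p − v₁| = 2.360 km/s.
Circular speed at r₂: v₂ = √(μ/r₂) = 3.205 km/s.
Transfer-orbit speed at r₂: v_a = √[μ(2/r₂ − 1/a_t)] = 1.739 km/s.
Second burn Δv₂ = |v₂ − v_a| = 1.466 km/s.
Total Δv = Δv₁ + Δv₂ = 3.826 km/s.

Δv = 3830 m/s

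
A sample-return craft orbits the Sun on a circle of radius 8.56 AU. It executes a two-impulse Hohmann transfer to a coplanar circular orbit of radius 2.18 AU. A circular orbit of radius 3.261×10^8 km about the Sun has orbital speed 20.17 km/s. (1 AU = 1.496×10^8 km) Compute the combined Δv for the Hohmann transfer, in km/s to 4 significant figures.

From the circular-orbit relation v² = μ/r at r = 3.261×10^8 km: μ = v²r = (20.17)² × 3.261×10^8 = 1.32667×10^11 km³/s².
In km: r₁ = 8.56 × 1.496×10^8 = 1.280576×10^9 km; r₂ = 2.18 × 1.496×10^8 = 3.26128×10^8 km.
Transfer-ellipse semi-major axis a_t = (r₁ + r₂)/2 = (1.280576×10^9 + 3.26128×10^8)/2 = 8.03352×10^8 km.
At r₁ the circular-orbit speed is v₁ = √(μ/r₁) = 10.17838 km/s.
On the transfer ellipse at r₁, v² = μ(2/r − 1/a) gives v_a = √[μ(2/r₁ − 1/a_t)] = 6.485145 km/s.
First burn Δv₁ = |v_a − v₁| = 3.6932 km/s.
Circular speed at r₂: v₂ = √(μ/r₂) = 20.1691 km/s.
Transfer-orbit speed at r₂: v_p = √[μ(2/r₂ − 1/a_t)] = 25.4646 km/s.
Second burn Δv₂ = |v₂ − v_p| = 5.2955 km/s.
Total Δv = Δv₁ + Δv₂ = 8.989 km/s.

Δv = 8.989 km/s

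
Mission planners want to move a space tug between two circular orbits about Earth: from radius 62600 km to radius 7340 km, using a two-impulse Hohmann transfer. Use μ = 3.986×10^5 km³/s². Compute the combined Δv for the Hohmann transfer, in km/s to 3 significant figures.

Semi-major axis of the transfer orbit: a_t = (62600 + 7340)/2 = 34970 km.
Circular speed at r₁: v₁ = √(μ/r₁) = √(3.986×10^5/62600) = 2.5234 km/s.
Transfer-orbit speed at r₁ (vis-viva): v_a = √[μ(2/r₁ − 1/a_t)] = 1.1561 km/s.
First burn Δv₁ = |v_a − v₁| = 1.3673 km/s.
At r₂, v₂ = √(μ/r₂) = 7.3692 km/s.
Transfer-orbit speed at r₂: v_p = √[μ(2/r₂ − 1/a_t)] = 9.8596 km/s.
Second burn Δv₂ = |v₂ − v_p| = 2.4904 km/s.
Δv = Δv₁ + Δv₂ = 1.3673 + 2.4904 = 3.858 km/s.

Δv = 3.86 km/s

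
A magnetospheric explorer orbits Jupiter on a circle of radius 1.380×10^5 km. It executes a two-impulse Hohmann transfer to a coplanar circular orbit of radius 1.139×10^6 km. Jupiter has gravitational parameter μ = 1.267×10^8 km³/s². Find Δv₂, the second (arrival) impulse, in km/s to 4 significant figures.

The Hohmann ellipse has a_t = (r₁ + r₂)/2 = 6.385×10^5 km.
On the circular orbit at r = 1.139×10^6 km, v_c = √(μ/r) = 10.547 km/s.
Transfer-orbit speed at the same r (vis-viva, a = a_t): v_t = √[μ(2/r − 1/a_t)] = 4.9033 km/s.
Δv₂ = |v_t − v_c| = |4.9033 − 10.547| = 5.644 km/s.

Δv₂ = 5.644 km/s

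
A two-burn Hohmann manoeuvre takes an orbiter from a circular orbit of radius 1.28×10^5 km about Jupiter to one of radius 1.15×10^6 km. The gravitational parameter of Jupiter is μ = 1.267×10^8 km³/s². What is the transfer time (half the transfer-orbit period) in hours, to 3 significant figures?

The Hohmann ellipse has a_t = (r₁ + r₂)/2 = 6.390×10^5 km.
Half the transfer-orbit period gives t = π√(a_t³/μ) = 1.426×10^5 s.
Converting: 1.426×10^5 s ÷ 3600 s/hour = 39.6 hours.

t = 39.6 hours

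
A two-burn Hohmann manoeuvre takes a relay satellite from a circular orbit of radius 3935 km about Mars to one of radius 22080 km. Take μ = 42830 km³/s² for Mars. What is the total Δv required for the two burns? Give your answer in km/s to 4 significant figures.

Transfer-ellipse semi-major axis a_t = (r₁ + r₂)/2 = (3935 + 22080)/2 = 13007.5 km.
At r₁ the circular-orbit speed is v₁ = √(μ/r₁) = 3.29915 km/s.
Transfer-orbit speed at r₁ (vis-viva equation): v_p = √[μ(2/r₁ − 1/a_t)] = 4.29837 km/s.
First burn Δv₁ = |v_p − v₁| = 0.9992 km/s.
At r₂, v₂ = √(μ/r₂) = 1.39275 km/s.
Transfer-orbit speed at r₂: v_a = √[μ(2/r₂ − 1/a_t)] = 0.766037 km/s.
Second burn Δv₂ = |v₂ − v_a| = 0.6267 km/s.
Δv = Δv₁ + Δv₂ = 0.9992 + 0.6267 = 1.626 km/s.

Δv = 1.626 km/s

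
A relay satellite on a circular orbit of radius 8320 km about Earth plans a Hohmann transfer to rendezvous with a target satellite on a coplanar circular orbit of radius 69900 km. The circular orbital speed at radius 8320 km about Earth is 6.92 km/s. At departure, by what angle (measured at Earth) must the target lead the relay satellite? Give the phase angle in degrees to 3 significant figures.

From the circular-orbit relation v² = μ/r at r = 8320 km: μ = v²r = (6.92)² × 8320 = 3.98415×10^5 km³/s².
The Hohmann ellipse has a_t = (r₁ + r₂)/2 = 39110 km.
Transfer time t = π√(a_t³/μ) = 38500 s.
The target's mean motion on its circular orbit is ω₂ = √(μ/r₂³) = 3.415×10^-5 rad/s.
Angle swept by the target during transfer: ω₂·t = 1.3148 rad = 75.33°.
The relay satellite traverses 180° on the transfer ellipse, so the target must lead by 180° − 75.33° = 105°.

φ = 105°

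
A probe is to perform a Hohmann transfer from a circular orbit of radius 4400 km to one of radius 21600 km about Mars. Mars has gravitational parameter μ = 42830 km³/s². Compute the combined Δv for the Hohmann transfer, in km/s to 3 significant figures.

Δv = 1.49 km/s

Transfer-ellipse semi-major axis a_t = (r₁ + r₂)/2 = (4400 + 21600)/2 = 13000 km.
At r₁ the circular-orbit speed is v₁ = √(μ/r₁) = 3.11995 km/s.
On the transfer ellipse at r₁, v² = μ(2/r − 1/a) gives v_p = √[μ(2/r₁ − 1/a_t)] = 4.02164 km/s.
First burn Δv₁ = |v_p − v₁| = 0.9017 km/s.
At r₂, v₂ = √(μ/r₂) = 1.4081 km/s.
Transfer-orbit speed at r₂: v_a = √[μ(2/r₂ − 1/a_t)] = 0.81922 km/s.
Second burn Δv₂ = |v₂ − v_a| = 0.5889 km/s.
Δv = Δv₁ + Δv₂ = 0.9017 + 0.5889 = 1.491 km/s.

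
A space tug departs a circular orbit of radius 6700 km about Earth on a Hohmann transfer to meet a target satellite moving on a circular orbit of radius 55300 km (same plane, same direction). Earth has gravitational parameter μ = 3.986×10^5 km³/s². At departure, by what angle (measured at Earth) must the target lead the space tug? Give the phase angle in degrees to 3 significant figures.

φ = 104°

Transfer-ellipse semi-major axis a_t = (r₁ + r₂)/2 = (6700 + 55300)/2 = 31000 km.
Transfer time t = π√(a_t³/μ) = 27160 s.
Target angular speed ω₂ = √(μ/r₂³) = 4.855×10^-5 rad/s.
Angle swept by the target during transfer: ω₂·t = 1.3186 rad = 75.55°.
Arrival is 180° from departure on the ellipse, so φ = 180° − 75.55° = 104°.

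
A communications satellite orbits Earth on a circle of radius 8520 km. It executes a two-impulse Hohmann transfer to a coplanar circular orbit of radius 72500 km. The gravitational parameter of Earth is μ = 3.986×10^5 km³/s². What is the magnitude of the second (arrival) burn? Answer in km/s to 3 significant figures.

The Hohmann ellipse has a_t = (r₁ + r₂)/2 = 40510 km.
On the circular orbit at r = 72500 km, v_c = √(μ/r) = 2.34477 km/s.
Vis-viva on the transfer ellipse at r = 72500 km gives v_t = √[μ(2/r − 1/a_t)] = 1.07532 km/s.
Δv₂ = |v_t − v_c| = |1.07532 − 2.34477| = 1.269 km/s.

Δv₂ = 1.27 km/s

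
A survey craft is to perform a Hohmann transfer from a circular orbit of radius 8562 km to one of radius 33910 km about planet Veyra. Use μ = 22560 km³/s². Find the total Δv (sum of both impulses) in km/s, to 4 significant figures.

Δv = 0.7257 km/s

Transfer-ellipse semi-major axis a_t = (r₁ + r₂)/2 = (8562 + 33910)/2 = 21236 km.
Circular speed at r₁: v₁ = √(μ/r₁) = √(22560/8562) = 1.623 km/s.
Transfer-orbit speed at r₁ (vis-viva): v_p = √[μ(2/r₁ − 1/a_t)] = 2.051 km/s.
First burn Δv₁ = |v_p − v₁| = 0.4280 km/s.
Circular speed at r₂: v₂ = √(μ/r₂) = 0.81565 km/s.
Transfer-orbit speed at r₂: v_a = √[μ(2/r₂ − 1/a_t)] = 0.51791 km/s.
Second burn Δv₂ = |v₂ − v_a| = 0.2977 km/s.
Total Δv = Δv₁ + Δv₂ = 0.7257 km/s.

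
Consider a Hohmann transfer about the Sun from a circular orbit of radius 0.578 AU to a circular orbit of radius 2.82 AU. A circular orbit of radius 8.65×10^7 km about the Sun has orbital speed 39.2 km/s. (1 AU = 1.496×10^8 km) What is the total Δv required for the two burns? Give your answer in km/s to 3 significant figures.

Δv = 18.7 km/s

From the circular-orbit relation v² = μ/r at r = 8.65×10^7 km: μ = v²r = (39.2)² × 8.65×10^7 = 1.32919×10^11 km³/s².
In km: r₁ = 0.578 × 1.496×10^8 = 8.64688×10^7 km; r₂ = 2.82 × 1.496×10^8 = 4.21872×10^8 km.
Semi-major axis of the transfer orbit: a_t = (8.64688×10^7 + 4.21872×10^8)/2 = 2.541704×10^8 km.
Circular speed at r₁: v₁ = √(μ/r₁) = √(1.32919×10^11/8.64688×10^7) = 39.21 km/s.
Transfer-orbit speed at r₁ (vis-viva): v_p = √[μ(2/r₁ − 1/a_t)] = 50.51 km/s.
First burn Δv₁ = |v_p − v₁| = 11.30 km/s.
At r₂, v₂ = √(μ/r₂) = 17.750 km/s.
Transfer-orbit speed at r₂: v_a = √[μ(2/r₂ − 1/a_t)] = 10.353 km/s.
Second burn Δv₂ = |v₂ − v_a| = 7.397 km/s.
Total Δv = Δv₁ + Δv₂ = 18.70 km/s.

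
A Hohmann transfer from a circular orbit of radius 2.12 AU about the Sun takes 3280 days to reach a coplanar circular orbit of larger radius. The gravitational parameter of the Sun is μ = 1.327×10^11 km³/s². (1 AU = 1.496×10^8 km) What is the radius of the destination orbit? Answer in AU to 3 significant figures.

r₂ = 11.6 AU

In km: r₁ = 2.12 × 1.496×10^8 = 3.17152×10^8 km.
Transfer time t = 3280 days = 2.83392×10^8 s, and t = π√(a_t³/μ).
So a_t = (μ t²/π²)^(1/3) = (1.327×10^11 × (2.83392×10^8)² / π²)^(1/3) = 1.0259×10^9 km.
Since a_t = (r₁ + r₂)/2, r₂ = 2a_t − r₁ = 2×1.0259×10^9 − 3.17152×10^8 = 1.734648×10^9 km.
In AU: r₂ = 1.734648×10^9 / 1.496×10^8 = 11.6 AU.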